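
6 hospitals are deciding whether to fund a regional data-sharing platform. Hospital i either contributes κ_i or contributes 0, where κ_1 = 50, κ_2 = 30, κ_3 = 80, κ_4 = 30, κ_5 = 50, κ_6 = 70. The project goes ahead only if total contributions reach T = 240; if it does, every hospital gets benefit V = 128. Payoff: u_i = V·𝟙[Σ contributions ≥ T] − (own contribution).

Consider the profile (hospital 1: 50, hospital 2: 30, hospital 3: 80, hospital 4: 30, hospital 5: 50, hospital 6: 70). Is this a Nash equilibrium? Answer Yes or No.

Total = 310 ≥ 240: provided.
Hospital 1 (pledges 50, payoff 78): dropping to 0 → total 260, payoff 128. Profitable deviation.

No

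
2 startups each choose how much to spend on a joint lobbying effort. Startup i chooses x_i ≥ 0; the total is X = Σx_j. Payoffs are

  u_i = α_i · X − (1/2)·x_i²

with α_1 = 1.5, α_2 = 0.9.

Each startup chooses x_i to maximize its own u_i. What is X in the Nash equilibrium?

Startup i's FOC: ∂u_i/∂x_i = α_i − x_i = 0, so x_i* = α_i.
NE contributions = (1.5, 0.9); X = 2.4.

2.4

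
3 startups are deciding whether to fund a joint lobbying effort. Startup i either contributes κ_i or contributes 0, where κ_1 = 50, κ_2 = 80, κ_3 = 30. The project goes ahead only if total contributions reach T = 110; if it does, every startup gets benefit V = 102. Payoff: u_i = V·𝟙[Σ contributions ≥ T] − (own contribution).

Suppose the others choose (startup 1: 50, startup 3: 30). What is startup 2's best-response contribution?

80

Others' total = 80. Contributing 80 brings total to 160 ≥ 110: gain V − κ_2 = 22.
Best response: 80.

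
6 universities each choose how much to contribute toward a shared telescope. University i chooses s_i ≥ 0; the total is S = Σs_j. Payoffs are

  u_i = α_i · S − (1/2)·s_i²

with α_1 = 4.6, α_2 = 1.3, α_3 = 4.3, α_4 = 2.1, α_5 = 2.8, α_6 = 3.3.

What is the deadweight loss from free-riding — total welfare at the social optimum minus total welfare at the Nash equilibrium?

709.36

University i's FOC: ∂u_i/∂s_i = α_i − s_i = 0, so s_i* = α_i.
NE contributions = (4.6, 1.3, 4.3, 2.1, 2.8, 3.3); S = 18.4.
W^NE = (Σα)·S − ½Σα_i² = 18.4² − ½·64.48 = 306.32.
Planner sets s_i = Σα_j = 18.4 for every i, so S^SO = 6·18.4 = 110.4.
W^SO = (Σα)·S^SO − ½·6·(Σα)² = (6/2)·18.4² = 1015.68.
Deadweight loss = W^SO − W^NE = 709.36.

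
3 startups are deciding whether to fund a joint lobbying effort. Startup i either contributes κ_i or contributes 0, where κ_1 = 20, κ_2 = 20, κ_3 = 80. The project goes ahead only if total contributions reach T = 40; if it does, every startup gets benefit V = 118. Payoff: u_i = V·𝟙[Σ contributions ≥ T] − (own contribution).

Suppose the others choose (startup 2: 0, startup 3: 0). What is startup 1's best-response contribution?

0

Others' total = 0. Even contributing 20 gives 20 < 40: no benefit either way.
Best response: 0.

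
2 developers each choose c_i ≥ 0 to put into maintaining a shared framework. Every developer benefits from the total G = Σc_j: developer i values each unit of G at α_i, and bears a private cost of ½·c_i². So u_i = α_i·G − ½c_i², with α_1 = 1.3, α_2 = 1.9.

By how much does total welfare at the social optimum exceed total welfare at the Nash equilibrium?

Developer i's FOC: ∂u_i/∂c_i = α_i − c_i = 0, so c_i* = α_i.
NE contributions = (1.3, 1.9); G = 3.2.
W^NE = (Σα)·G − ½Σα_i² = 3.2² − ½·5.3 = 7.59.
Planner sets c_i = Σα_j = 3.2 for every i, so G^SO = 2·3.2 = 6.4.
W^SO = (Σα)·G^SO − ½·2·(Σα)² = (2/2)·3.2² = 10.24.
Deadweight loss = W^SO − W^NE = 2.65.

2.65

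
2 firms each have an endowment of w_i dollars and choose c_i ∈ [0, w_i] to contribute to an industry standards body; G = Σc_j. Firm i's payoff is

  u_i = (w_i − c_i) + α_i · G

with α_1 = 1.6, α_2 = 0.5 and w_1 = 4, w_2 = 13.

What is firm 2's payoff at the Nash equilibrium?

15

∂u_i/∂c_i = α_i − 1, so firm i contributes w_i if α_i > 1, else 0.
α_i > 1 for i ∈ {1}; NE contributions (4, 0), G = 4.
u_2 = (13 − 0) + 0.5·4 = 15.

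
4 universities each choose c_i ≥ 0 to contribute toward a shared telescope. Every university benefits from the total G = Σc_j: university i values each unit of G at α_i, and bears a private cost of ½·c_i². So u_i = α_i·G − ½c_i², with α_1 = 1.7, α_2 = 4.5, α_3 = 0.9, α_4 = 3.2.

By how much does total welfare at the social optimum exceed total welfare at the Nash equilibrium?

University i's FOC: ∂u_i/∂c_i = α_i − c_i = 0, so c_i* = α_i.
NE contributions = (1.7, 4.5, 0.9, 3.2); G = 10.3.
W^NE = (Σα)·G − ½Σα_i² = 10.3² − ½·34.19 = 88.995.
Planner sets c_i = Σα_j = 10.3 for every i, so G^SO = 4·10.3 = 41.2.
W^SO = (Σα)·G^SO − ½·4·(Σα)² = (4/2)·10.3² = 212.18.
Deadweight loss = W^SO − W^NE = 123.185.

123.185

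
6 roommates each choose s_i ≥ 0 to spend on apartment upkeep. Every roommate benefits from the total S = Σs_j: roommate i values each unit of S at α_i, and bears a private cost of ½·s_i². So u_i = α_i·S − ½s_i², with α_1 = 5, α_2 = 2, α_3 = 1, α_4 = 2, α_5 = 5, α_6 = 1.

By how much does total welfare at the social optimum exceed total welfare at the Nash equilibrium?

Roommate i's FOC: ∂u_i/∂s_i = α_i − s_i = 0, so s_i* = α_i.
NE contributions = (5, 2, 1, 2, 5, 1); S = 16.
W^NE = (Σα)·S − ½Σα_i² = 16² − ½·60 = 226.
Planner sets s_i = Σα_j = 16 for every i, so S^SO = 6·16 = 96.
W^SO = (Σα)·S^SO − ½·6·(Σα)² = (6/2)·16² = 768.
Deadweight loss = W^SO − W^NE = 542.

542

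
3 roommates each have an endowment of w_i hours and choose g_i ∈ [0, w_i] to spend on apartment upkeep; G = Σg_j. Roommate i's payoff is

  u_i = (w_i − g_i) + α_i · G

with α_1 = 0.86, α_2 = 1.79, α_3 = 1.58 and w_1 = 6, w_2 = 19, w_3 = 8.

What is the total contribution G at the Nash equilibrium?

27

∂u_i/∂g_i = α_i − 1, so roommate i contributes w_i if α_i > 1, else 0.
α_i > 1 for i ∈ {2, 3}; NE contributions (0, 19, 8), G = 27.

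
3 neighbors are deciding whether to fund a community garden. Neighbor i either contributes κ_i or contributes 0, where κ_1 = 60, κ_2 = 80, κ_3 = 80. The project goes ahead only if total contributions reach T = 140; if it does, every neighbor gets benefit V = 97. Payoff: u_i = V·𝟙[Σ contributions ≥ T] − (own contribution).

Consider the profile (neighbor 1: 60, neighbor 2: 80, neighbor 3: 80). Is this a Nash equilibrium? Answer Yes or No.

Total = 220 ≥ 140: provided.
Neighbor 1 (pledges 60, payoff 37): dropping to 0 → total 160, payoff 97. Profitable deviation.

No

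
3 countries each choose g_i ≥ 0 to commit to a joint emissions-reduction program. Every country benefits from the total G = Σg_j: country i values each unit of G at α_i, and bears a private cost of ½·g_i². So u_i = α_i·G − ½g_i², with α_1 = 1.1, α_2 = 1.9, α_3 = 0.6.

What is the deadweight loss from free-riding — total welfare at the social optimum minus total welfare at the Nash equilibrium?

Country i's FOC: ∂u_i/∂g_i = α_i − g_i = 0, so g_i* = α_i.
NE contributions = (1.1, 1.9, 0.6); G = 3.6.
W^NE = (Σα)·G − ½Σα_i² = 3.6² − ½·5.18 = 10.37.
Planner sets g_i = Σα_j = 3.6 for every i, so G^SO = 3·3.6 = 10.8.
W^SO = (Σα)·G^SO − ½·3·(Σα)² = (3/2)·3.6² = 19.44.
Deadweight loss = W^SO − W^NE = 9.07.

9.07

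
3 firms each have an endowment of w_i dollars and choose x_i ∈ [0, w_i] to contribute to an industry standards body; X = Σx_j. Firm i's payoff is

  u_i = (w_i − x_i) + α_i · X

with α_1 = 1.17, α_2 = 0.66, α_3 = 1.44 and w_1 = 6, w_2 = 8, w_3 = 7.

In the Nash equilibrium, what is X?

∂u_i/∂x_i = α_i − 1, so firm i contributes w_i if α_i > 1, else 0.
α_i > 1 for i ∈ {1, 3}; NE contributions (6, 0, 7), X = 13.

13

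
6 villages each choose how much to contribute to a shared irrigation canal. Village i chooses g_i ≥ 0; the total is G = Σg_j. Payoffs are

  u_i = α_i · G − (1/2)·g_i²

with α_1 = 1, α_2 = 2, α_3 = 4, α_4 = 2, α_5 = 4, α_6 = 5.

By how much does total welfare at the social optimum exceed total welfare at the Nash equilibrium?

681

Village i's FOC: ∂u_i/∂g_i = α_i − g_i = 0, so g_i* = α_i.
NE contributions = (1, 2, 4, 2, 4, 5); G = 18.
W^NE = (Σα)·G − ½Σα_i² = 18² − ½·66 = 291.
Planner sets g_i = Σα_j = 18 for every i, so G^SO = 6·18 = 108.
W^SO = (Σα)·G^SO − ½·6·(Σα)² = (6/2)·18² = 972.
Deadweight loss = W^SO − W^NE = 681.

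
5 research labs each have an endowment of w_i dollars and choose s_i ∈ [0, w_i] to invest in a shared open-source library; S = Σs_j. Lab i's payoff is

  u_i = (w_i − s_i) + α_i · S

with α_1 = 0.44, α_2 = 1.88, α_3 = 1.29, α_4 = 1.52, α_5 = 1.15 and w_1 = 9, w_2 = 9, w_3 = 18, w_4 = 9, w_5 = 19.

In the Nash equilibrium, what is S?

55

∂u_i/∂s_i = α_i − 1, so lab i contributes w_i if α_i > 1, else 0.
α_i > 1 for i ∈ {2, 3, 4, 5}; NE contributions (0, 9, 18, 9, 19), S = 55.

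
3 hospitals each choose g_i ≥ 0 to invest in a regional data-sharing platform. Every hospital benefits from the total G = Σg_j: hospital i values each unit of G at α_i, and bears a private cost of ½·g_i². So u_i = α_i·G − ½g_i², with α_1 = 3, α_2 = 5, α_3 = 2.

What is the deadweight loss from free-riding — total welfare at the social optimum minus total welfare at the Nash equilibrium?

Hospital i's FOC: ∂u_i/∂g_i = α_i − g_i = 0, so g_i* = α_i.
NE contributions = (3, 5, 2); G = 10.
W^NE = (Σα)·G − ½Σα_i² = 10² − ½·38 = 81.
Planner sets g_i = Σα_j = 10 for every i, so G^SO = 3·10 = 30.
W^SO = (Σα)·G^SO − ½·3·(Σα)² = (3/2)·10² = 150.
Deadweight loss = W^SO − W^NE = 69.

69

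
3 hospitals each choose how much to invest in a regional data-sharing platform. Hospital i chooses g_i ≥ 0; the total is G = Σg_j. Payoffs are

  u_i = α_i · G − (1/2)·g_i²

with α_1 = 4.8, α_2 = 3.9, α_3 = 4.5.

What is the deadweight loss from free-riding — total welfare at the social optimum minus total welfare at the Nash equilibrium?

116.37

Hospital i's FOC: ∂u_i/∂g_i = α_i − g_i = 0, so g_i* = α_i.
NE contributions = (4.8, 3.9, 4.5); G = 13.2.
W^NE = (Σα)·G − ½Σα_i² = 13.2² − ½·58.5 = 144.99.
Planner sets g_i = Σα_j = 13.2 for every i, so G^SO = 3·13.2 = 39.6.
W^SO = (Σα)·G^SO − ½·3·(Σα)² = (3/2)·13.2² = 261.36.
Deadweight loss = W^SO − W^NE = 116.37.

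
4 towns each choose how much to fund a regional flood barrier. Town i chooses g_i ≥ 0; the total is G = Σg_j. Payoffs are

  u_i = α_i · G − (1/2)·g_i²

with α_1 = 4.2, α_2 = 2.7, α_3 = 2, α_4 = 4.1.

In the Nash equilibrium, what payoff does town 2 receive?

31.455

Town i's FOC: ∂u_i/∂g_i = α_i − g_i = 0, so g_i* = α_i.
NE contributions = (4.2, 2.7, 2, 4.1); G = 13.
u_2 = α_2·G − ½·(g_2)² = 2.7·13 − ½·2.7² = 31.455.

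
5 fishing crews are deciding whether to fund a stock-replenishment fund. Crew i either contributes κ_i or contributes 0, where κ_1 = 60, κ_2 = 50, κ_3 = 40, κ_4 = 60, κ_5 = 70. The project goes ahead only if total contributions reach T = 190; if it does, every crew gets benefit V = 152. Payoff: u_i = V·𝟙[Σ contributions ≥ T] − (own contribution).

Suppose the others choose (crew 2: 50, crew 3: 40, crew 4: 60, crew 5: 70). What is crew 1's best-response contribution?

Others' total = 220 ≥ 190; contributing adds cost 60 for no extra benefit.
Best response: 0.

0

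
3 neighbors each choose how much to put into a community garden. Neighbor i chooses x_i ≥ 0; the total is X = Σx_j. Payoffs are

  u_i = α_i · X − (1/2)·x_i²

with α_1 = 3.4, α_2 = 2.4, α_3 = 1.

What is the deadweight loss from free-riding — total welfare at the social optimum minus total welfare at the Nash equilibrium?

Neighbor i's FOC: ∂u_i/∂x_i = α_i − x_i = 0, so x_i* = α_i.
NE contributions = (3.4, 2.4, 1); X = 6.8.
W^NE = (Σα)·X − ½Σα_i² = 6.8² − ½·18.32 = 37.08.
Planner sets x_i = Σα_j = 6.8 for every i, so X^SO = 3·6.8 = 20.4.
W^SO = (Σα)·X^SO − ½·3·(Σα)² = (3/2)·6.8² = 69.36.
Deadweight loss = W^SO − W^NE = 32.28.

32.28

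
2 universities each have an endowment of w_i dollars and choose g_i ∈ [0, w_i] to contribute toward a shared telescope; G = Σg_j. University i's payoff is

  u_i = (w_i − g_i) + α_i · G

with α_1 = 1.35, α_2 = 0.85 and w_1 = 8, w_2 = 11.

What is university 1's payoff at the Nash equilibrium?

∂u_i/∂g_i = α_i − 1, so university i contributes w_i if α_i > 1, else 0.
α_i > 1 for i ∈ {1}; NE contributions (8, 0), G = 8.
u_1 = (8 − 8) + 1.35·8 = 10.8.

10.8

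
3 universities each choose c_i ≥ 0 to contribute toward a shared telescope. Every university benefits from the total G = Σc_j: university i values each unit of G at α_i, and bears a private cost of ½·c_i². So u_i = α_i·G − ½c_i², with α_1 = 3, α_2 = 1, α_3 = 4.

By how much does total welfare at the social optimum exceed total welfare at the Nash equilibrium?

University i's FOC: ∂u_i/∂c_i = α_i − c_i = 0, so c_i* = α_i.
NE contributions = (3, 1, 4); G = 8.
W^NE = (Σα)·G − ½Σα_i² = 8² − ½·26 = 51.
Planner sets c_i = Σα_j = 8 for every i, so G^SO = 3·8 = 24.
W^SO = (Σα)·G^SO − ½·3·(Σα)² = (3/2)·8² = 96.
Deadweight loss = W^SO − W^NE = 45.

45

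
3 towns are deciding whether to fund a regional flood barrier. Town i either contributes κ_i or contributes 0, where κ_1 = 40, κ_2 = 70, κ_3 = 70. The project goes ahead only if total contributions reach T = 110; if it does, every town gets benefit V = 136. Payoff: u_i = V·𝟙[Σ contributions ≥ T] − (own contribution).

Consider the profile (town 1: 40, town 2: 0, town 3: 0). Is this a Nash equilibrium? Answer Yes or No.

Total = 40 < 110: not provided.
Town 1 (pledges 40, payoff -40): dropping to 0 → total 0, payoff 0. Profitable deviation.

No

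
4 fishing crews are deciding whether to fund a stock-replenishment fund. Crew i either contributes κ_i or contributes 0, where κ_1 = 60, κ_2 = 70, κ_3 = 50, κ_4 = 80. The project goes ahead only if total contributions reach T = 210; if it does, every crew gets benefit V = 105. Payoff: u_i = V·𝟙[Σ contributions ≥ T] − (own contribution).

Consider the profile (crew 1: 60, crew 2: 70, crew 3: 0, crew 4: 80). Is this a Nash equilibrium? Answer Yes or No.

Total = 210 ≥ 210: provided.
Crew 1 (pledges 60, payoff 45): dropping to 0 → total 150, payoff 0. No gain.
Crew 2 (pledges 70, payoff 35): dropping to 0 → total 140, payoff 0. No gain.
Crew 3 (pledges 0, payoff 105): pledging 50 → total 260, payoff 55. No gain.
Crew 4 (pledges 80, payoff 25): dropping to 0 → total 130, payoff 0. No gain.

Yes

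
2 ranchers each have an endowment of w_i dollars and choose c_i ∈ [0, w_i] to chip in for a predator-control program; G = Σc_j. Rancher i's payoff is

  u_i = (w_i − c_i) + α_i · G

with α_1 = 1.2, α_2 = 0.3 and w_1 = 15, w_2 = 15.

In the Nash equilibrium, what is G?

15

∂u_i/∂c_i = α_i − 1, so rancher i contributes w_i if α_i > 1, else 0.
α_i > 1 for i ∈ {1}; NE contributions (15, 0), G = 15.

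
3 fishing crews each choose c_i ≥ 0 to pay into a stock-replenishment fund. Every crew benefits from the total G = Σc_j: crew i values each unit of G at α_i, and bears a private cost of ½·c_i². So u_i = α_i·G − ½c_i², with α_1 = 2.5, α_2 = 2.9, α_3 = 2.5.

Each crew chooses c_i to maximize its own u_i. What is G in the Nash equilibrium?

Crew i's FOC: ∂u_i/∂c_i = α_i − c_i = 0, so c_i* = α_i.
NE contributions = (2.5, 2.9, 2.5); G = 7.9.

7.9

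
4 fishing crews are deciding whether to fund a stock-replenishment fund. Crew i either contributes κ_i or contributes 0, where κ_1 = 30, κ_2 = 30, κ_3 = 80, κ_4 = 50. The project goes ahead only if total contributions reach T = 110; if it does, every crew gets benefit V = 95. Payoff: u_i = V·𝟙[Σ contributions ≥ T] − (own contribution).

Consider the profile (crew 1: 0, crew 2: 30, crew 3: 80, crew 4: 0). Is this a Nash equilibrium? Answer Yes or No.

Yes

Total = 110 ≥ 110: provided.
Crew 1 (pledges 0, payoff 95): pledging 30 → total 140, payoff 65. No gain.
Crew 2 (pledges 30, payoff 65): dropping to 0 → total 80, payoff 0. No gain.
Crew 3 (pledges 80, payoff 15): dropping to 0 → total 30, payoff 0. No gain.
Crew 4 (pledges 0, payoff 95): pledging 50 → total 160, payoff 45. No gain.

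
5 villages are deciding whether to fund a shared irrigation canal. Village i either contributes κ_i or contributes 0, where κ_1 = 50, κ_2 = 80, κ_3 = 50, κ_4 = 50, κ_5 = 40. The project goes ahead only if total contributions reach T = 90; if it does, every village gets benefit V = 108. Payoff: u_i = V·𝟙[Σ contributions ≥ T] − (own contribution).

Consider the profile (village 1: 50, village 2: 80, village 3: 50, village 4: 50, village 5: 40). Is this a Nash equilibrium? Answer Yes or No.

Total = 270 ≥ 90: provided.
Village 1 (pledges 50, payoff 58): dropping to 0 → total 220, payoff 108. Profitable deviation.

No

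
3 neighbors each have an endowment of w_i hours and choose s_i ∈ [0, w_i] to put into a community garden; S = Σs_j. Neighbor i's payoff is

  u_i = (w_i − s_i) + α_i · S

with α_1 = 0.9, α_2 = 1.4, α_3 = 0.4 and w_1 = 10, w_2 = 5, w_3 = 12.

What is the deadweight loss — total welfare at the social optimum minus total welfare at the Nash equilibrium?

37.4

∂u_i/∂s_i = α_i − 1, so neighbor i contributes w_i if α_i > 1, else 0.
α_i > 1 for i ∈ {2}; NE contributions (0, 5, 0), S = 5.
W^NE = Σw_i − S^NE + (Σα_i)·S^NE = 27 + 1.7·5 = 35.5.
Planner: ∂(Σu_j)/∂s_i = Σα_j − 1 = 1.7 > 0, so everyone contributes w_i; S^SO = 27, W^SO = 27 + 1.7·27 = 72.9.
Deadweight loss = 37.4.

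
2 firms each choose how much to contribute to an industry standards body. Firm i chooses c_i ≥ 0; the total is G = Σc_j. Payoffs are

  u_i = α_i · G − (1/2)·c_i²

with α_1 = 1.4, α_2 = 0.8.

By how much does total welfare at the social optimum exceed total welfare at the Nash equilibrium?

1.3

Firm i's FOC: ∂u_i/∂c_i = α_i − c_i = 0, so c_i* = α_i.
NE contributions = (1.4, 0.8); G = 2.2.
W^NE = (Σα)·G − ½Σα_i² = 2.2² − ½·2.6 = 3.54.
Planner sets c_i = Σα_j = 2.2 for every i, so G^SO = 2·2.2 = 4.4.
W^SO = (Σα)·G^SO − ½·2·(Σα)² = (2/2)·2.2² = 4.84.
Deadweight loss = W^SO − W^NE = 1.3.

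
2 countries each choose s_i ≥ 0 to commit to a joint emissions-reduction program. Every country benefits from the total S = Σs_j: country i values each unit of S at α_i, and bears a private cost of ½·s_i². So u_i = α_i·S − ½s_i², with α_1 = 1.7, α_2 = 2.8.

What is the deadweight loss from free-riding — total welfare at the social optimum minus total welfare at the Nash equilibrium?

5.365

Country i's FOC: ∂u_i/∂s_i = α_i − s_i = 0, so s_i* = α_i.
NE contributions = (1.7, 2.8); S = 4.5.
W^NE = (Σα)·S − ½Σα_i² = 4.5² − ½·10.73 = 14.885.
Planner sets s_i = Σα_j = 4.5 for every i, so S^SO = 2·4.5 = 9.
W^SO = (Σα)·S^SO − ½·2·(Σα)² = (2/2)·4.5² = 20.25.
Deadweight loss = W^SO − W^NE = 5.365.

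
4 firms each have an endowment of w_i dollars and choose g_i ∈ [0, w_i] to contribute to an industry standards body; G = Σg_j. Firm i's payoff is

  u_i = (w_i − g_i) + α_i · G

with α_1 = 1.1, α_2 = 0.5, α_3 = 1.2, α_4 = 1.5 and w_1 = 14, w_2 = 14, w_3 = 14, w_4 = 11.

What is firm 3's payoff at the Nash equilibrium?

∂u_i/∂g_i = α_i − 1, so firm i contributes w_i if α_i > 1, else 0.
α_i > 1 for i ∈ {1, 3, 4}; NE contributions (14, 0, 14, 11), G = 39.
u_3 = (14 − 14) + 1.2·39 = 46.8.

46.8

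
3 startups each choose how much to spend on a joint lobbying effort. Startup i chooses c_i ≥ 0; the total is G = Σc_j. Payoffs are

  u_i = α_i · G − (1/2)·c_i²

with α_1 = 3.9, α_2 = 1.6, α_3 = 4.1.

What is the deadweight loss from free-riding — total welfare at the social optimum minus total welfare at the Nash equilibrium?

63.37

Startup i's FOC: ∂u_i/∂c_i = α_i − c_i = 0, so c_i* = α_i.
NE contributions = (3.9, 1.6, 4.1); G = 9.6.
W^NE = (Σα)·G − ½Σα_i² = 9.6² − ½·34.58 = 74.87.
Planner sets c_i = Σα_j = 9.6 for every i, so G^SO = 3·9.6 = 28.8.
W^SO = (Σα)·G^SO − ½·3·(Σα)² = (3/2)·9.6² = 138.24.
Deadweight loss = W^SO − W^NE = 63.37.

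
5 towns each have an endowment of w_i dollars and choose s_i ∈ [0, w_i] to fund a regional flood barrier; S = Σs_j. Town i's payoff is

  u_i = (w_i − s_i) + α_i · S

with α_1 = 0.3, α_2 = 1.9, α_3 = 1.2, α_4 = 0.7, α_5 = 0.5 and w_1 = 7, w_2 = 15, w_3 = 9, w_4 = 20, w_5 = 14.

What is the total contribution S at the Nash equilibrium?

24

∂u_i/∂s_i = α_i − 1, so town i contributes w_i if α_i > 1, else 0.
α_i > 1 for i ∈ {2, 3}; NE contributions (0, 15, 9, 0, 0), S = 24.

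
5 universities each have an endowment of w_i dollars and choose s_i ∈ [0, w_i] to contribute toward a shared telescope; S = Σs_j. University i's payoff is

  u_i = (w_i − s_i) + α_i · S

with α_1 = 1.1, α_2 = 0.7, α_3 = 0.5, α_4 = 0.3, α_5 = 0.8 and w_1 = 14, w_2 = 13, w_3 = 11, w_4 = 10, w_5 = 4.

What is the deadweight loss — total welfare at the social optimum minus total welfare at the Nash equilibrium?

∂u_i/∂s_i = α_i − 1, so university i contributes w_i if α_i > 1, else 0.
α_i > 1 for i ∈ {1}; NE contributions (14, 0, 0, 0, 0), S = 14.
W^NE = Σw_i − S^NE + (Σα_i)·S^NE = 52 + 2.4·14 = 85.6.
Planner: ∂(Σu_j)/∂s_i = Σα_j − 1 = 2.4 > 0, so everyone contributes w_i; S^SO = 52, W^SO = 52 + 2.4·52 = 176.8.
Deadweight loss = 91.2.

91.2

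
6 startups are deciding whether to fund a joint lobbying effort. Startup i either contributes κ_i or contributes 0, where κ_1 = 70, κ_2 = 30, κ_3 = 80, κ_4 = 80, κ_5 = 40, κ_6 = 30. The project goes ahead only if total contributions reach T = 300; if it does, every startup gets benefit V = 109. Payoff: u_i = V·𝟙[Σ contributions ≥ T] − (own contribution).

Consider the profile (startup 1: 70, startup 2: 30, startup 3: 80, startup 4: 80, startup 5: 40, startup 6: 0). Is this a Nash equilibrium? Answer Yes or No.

Total = 300 ≥ 300: provided.
Startup 1 (pledges 70, payoff 39): dropping to 0 → total 230, payoff 0. No gain.
Startup 2 (pledges 30, payoff 79): dropping to 0 → total 270, payoff 0. No gain.
Startup 3 (pledges 80, payoff 29): dropping to 0 → total 220, payoff 0. No gain.
Startup 4 (pledges 80, payoff 29): dropping to 0 → total 220, payoff 0. No gain.
Startup 5 (pledges 40, payoff 69): dropping to 0 → total 260, payoff 0. No gain.
Startup 6 (pledges 0, payoff 109): pledging 30 → total 330, payoff 79. No gain.

Yes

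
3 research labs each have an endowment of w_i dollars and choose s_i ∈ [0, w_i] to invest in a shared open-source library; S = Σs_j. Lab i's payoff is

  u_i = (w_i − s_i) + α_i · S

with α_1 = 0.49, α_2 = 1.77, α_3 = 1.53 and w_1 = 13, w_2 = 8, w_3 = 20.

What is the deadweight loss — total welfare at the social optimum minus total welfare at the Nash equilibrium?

36.27

∂u_i/∂s_i = α_i − 1, so lab i contributes w_i if α_i > 1, else 0.
α_i > 1 for i ∈ {2, 3}; NE contributions (0, 8, 20), S = 28.
W^NE = Σw_i − S^NE + (Σα_i)·S^NE = 41 + 2.79·28 = 119.12.
Planner: ∂(Σu_j)/∂s_i = Σα_j − 1 = 2.79 > 0, so everyone contributes w_i; S^SO = 41, W^SO = 41 + 2.79·41 = 155.39.
Deadweight loss = 36.27.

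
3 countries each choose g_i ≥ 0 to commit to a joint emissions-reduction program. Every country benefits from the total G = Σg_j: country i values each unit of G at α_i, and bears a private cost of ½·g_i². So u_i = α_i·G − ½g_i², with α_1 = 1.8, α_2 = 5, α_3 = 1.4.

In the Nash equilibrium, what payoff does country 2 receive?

28.5

Country i's FOC: ∂u_i/∂g_i = α_i − g_i = 0, so g_i* = α_i.
NE contributions = (1.8, 5, 1.4); G = 8.2.
u_2 = α_2·G − ½·(g_2)² = 5·8.2 − ½·5² = 28.5.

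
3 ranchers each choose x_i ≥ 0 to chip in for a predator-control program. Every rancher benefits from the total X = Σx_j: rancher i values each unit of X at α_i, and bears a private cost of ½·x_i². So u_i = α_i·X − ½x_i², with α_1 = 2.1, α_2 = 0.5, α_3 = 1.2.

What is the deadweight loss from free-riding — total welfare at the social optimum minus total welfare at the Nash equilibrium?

Rancher i's FOC: ∂u_i/∂x_i = α_i − x_i = 0, so x_i* = α_i.
NE contributions = (2.1, 0.5, 1.2); X = 3.8.
W^NE = (Σα)·X − ½Σα_i² = 3.8² − ½·6.1 = 11.39.
Planner sets x_i = Σα_j = 3.8 for every i, so X^SO = 3·3.8 = 11.4.
W^SO = (Σα)·X^SO − ½·3·(Σα)² = (3/2)·3.8² = 21.66.
Deadweight loss = W^SO − W^NE = 10.27.

10.27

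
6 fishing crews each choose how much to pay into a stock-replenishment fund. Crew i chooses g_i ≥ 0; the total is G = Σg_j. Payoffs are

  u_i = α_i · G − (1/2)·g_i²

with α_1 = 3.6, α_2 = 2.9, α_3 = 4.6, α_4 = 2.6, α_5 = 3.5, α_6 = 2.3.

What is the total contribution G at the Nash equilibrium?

19.5

Crew i's FOC: ∂u_i/∂g_i = α_i − g_i = 0, so g_i* = α_i.
NE contributions = (3.6, 2.9, 4.6, 2.6, 3.5, 2.3); G = 19.5.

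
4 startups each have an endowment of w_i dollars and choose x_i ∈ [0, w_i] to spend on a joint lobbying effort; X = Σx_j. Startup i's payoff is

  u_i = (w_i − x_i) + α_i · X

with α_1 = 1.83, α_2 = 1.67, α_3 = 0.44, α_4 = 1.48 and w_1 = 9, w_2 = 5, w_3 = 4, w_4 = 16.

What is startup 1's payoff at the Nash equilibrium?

54.9

∂u_i/∂x_i = α_i − 1, so startup i contributes w_i if α_i > 1, else 0.
α_i > 1 for i ∈ {1, 2, 4}; NE contributions (9, 5, 0, 16), X = 30.
u_1 = (9 − 9) + 1.83·30 = 54.9.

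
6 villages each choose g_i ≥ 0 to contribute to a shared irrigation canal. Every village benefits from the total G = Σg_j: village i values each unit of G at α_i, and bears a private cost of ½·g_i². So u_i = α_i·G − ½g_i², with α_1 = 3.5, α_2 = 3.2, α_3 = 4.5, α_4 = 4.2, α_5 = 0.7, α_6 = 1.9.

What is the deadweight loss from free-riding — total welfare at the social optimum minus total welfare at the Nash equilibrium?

Village i's FOC: ∂u_i/∂g_i = α_i − g_i = 0, so g_i* = α_i.
NE contributions = (3.5, 3.2, 4.5, 4.2, 0.7, 1.9); G = 18.
W^NE = (Σα)·G − ½Σα_i² = 18² − ½·64.48 = 291.76.
Planner sets g_i = Σα_j = 18 for every i, so G^SO = 6·18 = 108.
W^SO = (Σα)·G^SO − ½·6·(Σα)² = (6/2)·18² = 972.
Deadweight loss = W^SO − W^NE = 680.24.

680.24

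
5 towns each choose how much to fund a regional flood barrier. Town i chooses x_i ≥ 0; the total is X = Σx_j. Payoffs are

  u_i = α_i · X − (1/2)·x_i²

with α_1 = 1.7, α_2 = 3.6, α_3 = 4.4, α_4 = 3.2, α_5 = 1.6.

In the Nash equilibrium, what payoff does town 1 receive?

23.205

Town i's FOC: ∂u_i/∂x_i = α_i − x_i = 0, so x_i* = α_i.
NE contributions = (1.7, 3.6, 4.4, 3.2, 1.6); X = 14.5.
u_1 = α_1·X − ½·(x_1)² = 1.7·14.5 − ½·1.7² = 23.205.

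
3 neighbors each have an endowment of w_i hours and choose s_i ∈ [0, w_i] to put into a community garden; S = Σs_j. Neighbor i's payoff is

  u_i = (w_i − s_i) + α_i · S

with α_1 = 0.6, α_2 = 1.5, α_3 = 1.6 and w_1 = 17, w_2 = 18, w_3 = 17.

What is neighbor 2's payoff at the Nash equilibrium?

∂u_i/∂s_i = α_i − 1, so neighbor i contributes w_i if α_i > 1, else 0.
α_i > 1 for i ∈ {2, 3}; NE contributions (0, 18, 17), S = 35.
u_2 = (18 − 18) + 1.5·35 = 52.5.

52.5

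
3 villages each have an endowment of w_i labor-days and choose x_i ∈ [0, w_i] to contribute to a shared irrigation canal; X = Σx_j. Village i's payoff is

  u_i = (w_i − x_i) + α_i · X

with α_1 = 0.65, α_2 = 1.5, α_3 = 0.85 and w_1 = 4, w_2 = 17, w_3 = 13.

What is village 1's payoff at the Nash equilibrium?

15.05

∂u_i/∂x_i = α_i − 1, so village i contributes w_i if α_i > 1, else 0.
α_i > 1 for i ∈ {2}; NE contributions (0, 17, 0), X = 17.
u_1 = (4 − 0) + 0.65·17 = 15.05.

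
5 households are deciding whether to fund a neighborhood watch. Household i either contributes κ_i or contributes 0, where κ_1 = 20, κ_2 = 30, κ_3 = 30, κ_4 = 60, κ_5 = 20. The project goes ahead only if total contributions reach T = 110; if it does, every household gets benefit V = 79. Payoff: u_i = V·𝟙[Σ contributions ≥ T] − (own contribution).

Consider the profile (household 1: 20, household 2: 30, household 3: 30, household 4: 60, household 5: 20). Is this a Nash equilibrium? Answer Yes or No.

Total = 160 ≥ 110: provided.
Household 1 (pledges 20, payoff 59): dropping to 0 → total 140, payoff 79. Profitable deviation.

No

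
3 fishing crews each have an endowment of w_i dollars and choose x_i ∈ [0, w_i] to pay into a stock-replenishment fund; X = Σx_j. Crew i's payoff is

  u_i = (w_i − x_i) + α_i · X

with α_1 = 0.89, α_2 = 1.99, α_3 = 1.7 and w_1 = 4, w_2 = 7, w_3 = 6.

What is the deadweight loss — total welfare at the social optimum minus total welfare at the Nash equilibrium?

∂u_i/∂x_i = α_i − 1, so crew i contributes w_i if α_i > 1, else 0.
α_i > 1 for i ∈ {2, 3}; NE contributions (0, 7, 6), X = 13.
W^NE = Σw_i − X^NE + (Σα_i)·X^NE = 17 + 3.58·13 = 63.54.
Planner: ∂(Σu_j)/∂x_i = Σα_j − 1 = 3.58 > 0, so everyone contributes w_i; X^SO = 17, W^SO = 17 + 3.58·17 = 77.86.
Deadweight loss = 14.32.

14.32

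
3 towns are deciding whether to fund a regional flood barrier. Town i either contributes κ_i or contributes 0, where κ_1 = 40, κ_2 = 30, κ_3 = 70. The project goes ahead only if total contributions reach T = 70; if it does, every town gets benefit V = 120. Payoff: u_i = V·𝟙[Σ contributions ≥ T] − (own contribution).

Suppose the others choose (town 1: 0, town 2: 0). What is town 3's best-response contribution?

Others' total = 0. Contributing 70 brings total to 70 ≥ 70: gain V − κ_3 = 50.
Best response: 70.

70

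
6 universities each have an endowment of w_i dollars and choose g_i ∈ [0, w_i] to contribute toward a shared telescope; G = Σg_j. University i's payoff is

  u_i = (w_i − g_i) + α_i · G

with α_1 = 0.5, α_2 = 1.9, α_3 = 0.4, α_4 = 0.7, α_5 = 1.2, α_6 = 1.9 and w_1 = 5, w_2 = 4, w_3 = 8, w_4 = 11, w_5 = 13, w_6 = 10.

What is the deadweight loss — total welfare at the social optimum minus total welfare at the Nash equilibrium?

∂u_i/∂g_i = α_i − 1, so university i contributes w_i if α_i > 1, else 0.
α_i > 1 for i ∈ {2, 5, 6}; NE contributions (0, 4, 0, 0, 13, 10), G = 27.
W^NE = Σw_i − G^NE + (Σα_i)·G^NE = 51 + 5.6·27 = 202.2.
Planner: ∂(Σu_j)/∂g_i = Σα_j − 1 = 5.6 > 0, so everyone contributes w_i; G^SO = 51, W^SO = 51 + 5.6·51 = 336.6.
Deadweight loss = 134.4.

134.4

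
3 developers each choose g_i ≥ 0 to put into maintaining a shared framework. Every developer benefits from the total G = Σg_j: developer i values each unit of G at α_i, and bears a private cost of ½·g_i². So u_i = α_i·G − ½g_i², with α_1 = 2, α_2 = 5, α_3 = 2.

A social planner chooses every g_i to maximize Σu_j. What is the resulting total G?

Planner FOC: ∂(Σu_j)/∂g_i = (Σα_j) − g_i = 0, so g_i^SO = Σα_j = 9 for every i; G^SO = 27.

27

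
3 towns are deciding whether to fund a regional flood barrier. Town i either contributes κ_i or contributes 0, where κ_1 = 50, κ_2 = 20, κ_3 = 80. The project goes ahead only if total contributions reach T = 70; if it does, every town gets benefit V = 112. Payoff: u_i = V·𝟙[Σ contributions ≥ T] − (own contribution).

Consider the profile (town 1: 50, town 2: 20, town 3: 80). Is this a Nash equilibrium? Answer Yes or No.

No

Total = 150 ≥ 70: provided.
Town 1 (pledges 50, payoff 62): dropping to 0 → total 100, payoff 112. Profitable deviation.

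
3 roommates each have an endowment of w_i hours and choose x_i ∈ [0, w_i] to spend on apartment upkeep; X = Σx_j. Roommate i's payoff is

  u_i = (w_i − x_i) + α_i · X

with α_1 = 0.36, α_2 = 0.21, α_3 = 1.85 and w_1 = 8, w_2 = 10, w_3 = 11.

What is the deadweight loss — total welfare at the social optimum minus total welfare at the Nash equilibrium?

25.56

∂u_i/∂x_i = α_i − 1, so roommate i contributes w_i if α_i > 1, else 0.
α_i > 1 for i ∈ {3}; NE contributions (0, 0, 11), X = 11.
W^NE = Σw_i − X^NE + (Σα_i)·X^NE = 29 + 1.42·11 = 44.62.
Planner: ∂(Σu_j)/∂x_i = Σα_j − 1 = 1.42 > 0, so everyone contributes w_i; X^SO = 29, W^SO = 29 + 1.42·29 = 70.18.
Deadweight loss = 25.56.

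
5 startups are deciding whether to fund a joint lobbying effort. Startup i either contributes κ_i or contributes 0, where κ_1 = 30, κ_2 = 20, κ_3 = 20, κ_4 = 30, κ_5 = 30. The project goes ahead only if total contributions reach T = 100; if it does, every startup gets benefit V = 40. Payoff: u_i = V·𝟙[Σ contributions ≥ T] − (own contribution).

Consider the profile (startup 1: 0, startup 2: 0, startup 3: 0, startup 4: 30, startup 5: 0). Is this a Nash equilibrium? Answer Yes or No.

No

Total = 30 < 100: not provided.
Startup 1 (pledges 0, payoff 0): pledging 30 → total 60, payoff -30. No gain.
Startup 2 (pledges 0, payoff 0): pledging 20 → total 50, payoff -20. No gain.
Startup 3 (pledges 0, payoff 0): pledging 20 → total 50, payoff -20. No gain.
Startup 4 (pledges 30, payoff -30): dropping to 0 → total 0, payoff 0. Profitable deviation.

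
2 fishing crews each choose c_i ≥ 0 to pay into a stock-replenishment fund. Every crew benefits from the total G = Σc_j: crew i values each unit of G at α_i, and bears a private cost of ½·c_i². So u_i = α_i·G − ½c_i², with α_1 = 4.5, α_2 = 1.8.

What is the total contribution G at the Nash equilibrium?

6.3

Crew i's FOC: ∂u_i/∂c_i = α_i − c_i = 0, so c_i* = α_i.
NE contributions = (4.5, 1.8); G = 6.3.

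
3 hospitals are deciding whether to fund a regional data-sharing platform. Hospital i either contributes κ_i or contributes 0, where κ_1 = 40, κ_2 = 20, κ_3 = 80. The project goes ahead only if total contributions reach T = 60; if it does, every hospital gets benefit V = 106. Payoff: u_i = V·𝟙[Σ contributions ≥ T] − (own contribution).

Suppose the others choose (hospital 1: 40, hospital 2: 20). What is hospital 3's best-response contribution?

Others' total = 60 ≥ 60; contributing adds cost 80 for no extra benefit.
Best response: 0.

0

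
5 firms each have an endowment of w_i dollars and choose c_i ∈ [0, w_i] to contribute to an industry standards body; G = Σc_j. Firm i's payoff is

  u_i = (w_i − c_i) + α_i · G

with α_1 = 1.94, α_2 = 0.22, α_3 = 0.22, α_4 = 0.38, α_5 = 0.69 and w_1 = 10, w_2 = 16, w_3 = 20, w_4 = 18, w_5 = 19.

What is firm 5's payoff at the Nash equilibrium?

∂u_i/∂c_i = α_i − 1, so firm i contributes w_i if α_i > 1, else 0.
α_i > 1 for i ∈ {1}; NE contributions (10, 0, 0, 0, 0), G = 10.
u_5 = (19 − 0) + 0.69·10 = 25.9.

25.9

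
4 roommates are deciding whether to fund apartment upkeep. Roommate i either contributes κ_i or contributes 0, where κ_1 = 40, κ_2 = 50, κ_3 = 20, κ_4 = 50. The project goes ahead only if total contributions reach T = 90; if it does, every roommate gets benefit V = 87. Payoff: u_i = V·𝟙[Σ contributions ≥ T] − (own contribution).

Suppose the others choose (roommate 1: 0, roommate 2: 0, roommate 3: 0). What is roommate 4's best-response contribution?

Others' total = 0. Even contributing 50 gives 50 < 90: no benefit either way.
Best response: 0.

0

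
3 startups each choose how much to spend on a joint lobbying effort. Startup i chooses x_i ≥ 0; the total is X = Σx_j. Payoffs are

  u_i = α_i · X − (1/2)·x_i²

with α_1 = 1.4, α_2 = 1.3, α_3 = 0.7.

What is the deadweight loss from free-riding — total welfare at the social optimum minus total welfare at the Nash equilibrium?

Startup i's FOC: ∂u_i/∂x_i = α_i − x_i = 0, so x_i* = α_i.
NE contributions = (1.4, 1.3, 0.7); X = 3.4.
W^NE = (Σα)·X − ½Σα_i² = 3.4² − ½·4.14 = 9.49.
Planner sets x_i = Σα_j = 3.4 for every i, so X^SO = 3·3.4 = 10.2.
W^SO = (Σα)·X^SO − ½·3·(Σα)² = (3/2)·3.4² = 17.34.
Deadweight loss = W^SO − W^NE = 7.85.

7.85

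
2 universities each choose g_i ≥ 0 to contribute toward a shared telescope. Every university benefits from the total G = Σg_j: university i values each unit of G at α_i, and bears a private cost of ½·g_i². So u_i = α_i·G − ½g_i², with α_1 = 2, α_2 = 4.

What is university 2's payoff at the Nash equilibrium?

16

University i's FOC: ∂u_i/∂g_i = α_i − g_i = 0, so g_i* = α_i.
NE contributions = (2, 4); G = 6.
u_2 = α_2·G − ½·(g_2)² = 4·6 − ½·4² = 16.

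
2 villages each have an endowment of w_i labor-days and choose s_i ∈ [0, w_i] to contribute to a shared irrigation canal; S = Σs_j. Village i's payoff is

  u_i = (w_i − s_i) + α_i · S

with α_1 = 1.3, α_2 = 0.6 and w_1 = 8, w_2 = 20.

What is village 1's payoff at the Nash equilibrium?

∂u_i/∂s_i = α_i − 1, so village i contributes w_i if α_i > 1, else 0.
α_i > 1 for i ∈ {1}; NE contributions (8, 0), S = 8.
u_1 = (8 − 8) + 1.3·8 = 10.4.

10.4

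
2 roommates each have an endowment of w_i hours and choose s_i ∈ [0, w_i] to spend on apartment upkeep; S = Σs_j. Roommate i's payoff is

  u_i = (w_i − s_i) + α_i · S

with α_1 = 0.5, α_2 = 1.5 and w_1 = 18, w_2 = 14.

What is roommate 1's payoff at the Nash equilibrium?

25

∂u_i/∂s_i = α_i − 1, so roommate i contributes w_i if α_i > 1, else 0.
α_i > 1 for i ∈ {2}; NE contributions (0, 14), S = 14.
u_1 = (18 − 0) + 0.5·14 = 25.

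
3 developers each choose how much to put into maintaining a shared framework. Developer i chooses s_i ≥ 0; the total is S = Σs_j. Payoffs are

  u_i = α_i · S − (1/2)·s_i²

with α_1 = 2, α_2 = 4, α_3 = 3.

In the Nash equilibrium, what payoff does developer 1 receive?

Developer i's FOC: ∂u_i/∂s_i = α_i − s_i = 0, so s_i* = α_i.
NE contributions = (2, 4, 3); S = 9.
u_1 = α_1·S − ½·(s_1)² = 2·9 − ½·2² = 16.

16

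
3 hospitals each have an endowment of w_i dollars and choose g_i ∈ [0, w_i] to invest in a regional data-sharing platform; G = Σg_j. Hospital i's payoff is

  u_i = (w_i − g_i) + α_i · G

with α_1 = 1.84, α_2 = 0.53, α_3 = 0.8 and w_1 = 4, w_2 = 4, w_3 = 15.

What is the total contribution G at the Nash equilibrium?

4

∂u_i/∂g_i = α_i − 1, so hospital i contributes w_i if α_i > 1, else 0.
α_i > 1 for i ∈ {1}; NE contributions (4, 0, 0), G = 4.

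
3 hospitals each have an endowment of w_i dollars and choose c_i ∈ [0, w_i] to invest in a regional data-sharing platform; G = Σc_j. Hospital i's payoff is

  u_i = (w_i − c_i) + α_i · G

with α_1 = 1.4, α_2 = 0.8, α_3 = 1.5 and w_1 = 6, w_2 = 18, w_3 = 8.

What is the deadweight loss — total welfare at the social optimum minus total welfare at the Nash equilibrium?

48.6

∂u_i/∂c_i = α_i − 1, so hospital i contributes w_i if α_i > 1, else 0.
α_i > 1 for i ∈ {1, 3}; NE contributions (6, 0, 8), G = 14.
W^NE = Σw_i − G^NE + (Σα_i)·G^NE = 32 + 2.7·14 = 69.8.
Planner: ∂(Σu_j)/∂c_i = Σα_j − 1 = 2.7 > 0, so everyone contributes w_i; G^SO = 32, W^SO = 32 + 2.7·32 = 118.4.
Deadweight loss = 48.6.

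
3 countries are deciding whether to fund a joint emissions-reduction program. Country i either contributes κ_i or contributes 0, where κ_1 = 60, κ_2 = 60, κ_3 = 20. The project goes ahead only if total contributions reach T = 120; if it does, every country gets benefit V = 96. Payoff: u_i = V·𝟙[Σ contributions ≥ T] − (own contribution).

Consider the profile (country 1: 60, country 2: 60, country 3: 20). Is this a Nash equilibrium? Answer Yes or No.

No

Total = 140 ≥ 120: provided.
Country 1 (pledges 60, payoff 36): dropping to 0 → total 80, payoff 0. No gain.
Country 2 (pledges 60, payoff 36): dropping to 0 → total 80, payoff 0. No gain.
Country 3 (pledges 20, payoff 76): dropping to 0 → total 120, payoff 96. Profitable deviation.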